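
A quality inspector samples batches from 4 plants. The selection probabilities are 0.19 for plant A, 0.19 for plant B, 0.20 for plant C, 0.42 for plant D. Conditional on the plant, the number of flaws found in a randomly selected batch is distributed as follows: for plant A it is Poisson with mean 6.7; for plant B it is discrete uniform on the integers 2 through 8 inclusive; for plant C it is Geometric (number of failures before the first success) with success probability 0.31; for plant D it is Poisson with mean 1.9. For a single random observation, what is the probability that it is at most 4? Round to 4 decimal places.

0.6900

Conditional on each plant, P(X ≤ 4): A: 0.202159; B: 0.428571; C: 0.843597; D: 0.955919.
By total probability, P(X ≤ 4) = 0.19·0.202159 + 0.19·0.428571 + 0.2·0.843597 + 0.42·0.955919 = 0.690044.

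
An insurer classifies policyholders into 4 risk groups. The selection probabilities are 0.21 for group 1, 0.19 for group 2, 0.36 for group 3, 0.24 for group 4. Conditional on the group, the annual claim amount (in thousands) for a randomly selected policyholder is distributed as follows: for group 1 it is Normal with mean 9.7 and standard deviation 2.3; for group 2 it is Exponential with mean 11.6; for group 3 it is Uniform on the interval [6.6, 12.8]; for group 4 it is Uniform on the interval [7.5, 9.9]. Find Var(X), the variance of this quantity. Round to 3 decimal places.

Per component, 1: μ=9.7, E[X²]=99.38; 2: μ=11.6, E[X²]=269.12; 3: μ=9.7, E[X²]=97.2933; 4: μ=8.7, E[X²]=76.17.
E[X] = 0.21·9.7 + 0.19·11.6 + 0.36·9.7 + 0.24·8.7 = 9.821.
E[X²] = 0.21·99.38 + 0.19·269.12 + 0.36·97.2933 + 0.24·76.17 = 125.309.
Var(X) = E[X²] − (E[X])² = 125.309 − 96.452 = 28.857.

28.857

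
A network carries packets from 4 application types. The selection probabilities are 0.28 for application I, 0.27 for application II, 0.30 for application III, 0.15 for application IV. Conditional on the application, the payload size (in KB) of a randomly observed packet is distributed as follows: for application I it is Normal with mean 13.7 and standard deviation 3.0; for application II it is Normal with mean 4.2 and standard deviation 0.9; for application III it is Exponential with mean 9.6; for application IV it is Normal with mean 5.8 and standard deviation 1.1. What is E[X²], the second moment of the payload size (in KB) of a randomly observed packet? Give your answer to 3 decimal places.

120.578

For each component E[X²] = Var + (mean)², giving I: 196.69; II: 18.45; III: 184.32; IV: 34.85.
Overall E[X²] = 0.28·196.69 + 0.27·18.45 + 0.3·184.32 + 0.15·34.85 = 120.578.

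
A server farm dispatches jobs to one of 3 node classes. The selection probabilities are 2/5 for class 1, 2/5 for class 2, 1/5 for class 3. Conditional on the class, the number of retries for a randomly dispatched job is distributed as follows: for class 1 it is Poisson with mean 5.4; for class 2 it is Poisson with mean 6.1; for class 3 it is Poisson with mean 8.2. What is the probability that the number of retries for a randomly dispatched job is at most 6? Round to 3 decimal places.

0.575

Conditional on each class, P(X ≤ 6): 1: 0.701671; 2: 0.590245; 3: 0.289562.
By total probability, P(X ≤ 6) = 0.4·0.701671 + 0.4·0.590245 + 0.2·0.289562 = 0.574679.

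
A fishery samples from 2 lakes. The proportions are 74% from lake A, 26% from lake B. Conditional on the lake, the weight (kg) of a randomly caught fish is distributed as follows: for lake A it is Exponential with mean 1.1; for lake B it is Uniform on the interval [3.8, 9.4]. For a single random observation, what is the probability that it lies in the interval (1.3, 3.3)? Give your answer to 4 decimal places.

Conditional on each lake, P(1.3 < X < 3.3): A: 0.256933; B: 0.
By total probability, P(1.3 < X < 3.3) = 0.74·0.256933 + 0.26·0 = 0.190131.

0.1901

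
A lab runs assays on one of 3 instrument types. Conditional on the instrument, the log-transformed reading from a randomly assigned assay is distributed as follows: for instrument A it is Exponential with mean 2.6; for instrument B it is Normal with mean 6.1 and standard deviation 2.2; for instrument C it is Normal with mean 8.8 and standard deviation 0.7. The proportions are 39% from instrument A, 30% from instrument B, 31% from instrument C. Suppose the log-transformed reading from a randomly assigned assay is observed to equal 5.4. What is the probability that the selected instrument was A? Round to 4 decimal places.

0.2666

Likelihoods f(5.4 | ·): A: 0.0481982; B: 0.172387; C: 4.29447e-06.
Posterior ∝ prior × likelihood. Numerator for A: 0.39·0.0481982 = 0.0187973.
Normalizing constant: 0.39·0.0481982 + 0.3·0.172387 + 0.31·4.29447e-06 = 0.0705146.
P(A | observation) = 0.0187973 / 0.0705146 = 0.266573.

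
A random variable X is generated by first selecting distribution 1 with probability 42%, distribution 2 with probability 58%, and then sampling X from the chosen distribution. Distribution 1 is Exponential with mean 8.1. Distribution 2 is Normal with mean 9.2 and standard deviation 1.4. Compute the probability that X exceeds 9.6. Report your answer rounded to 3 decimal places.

0.353

Conditional on each component, P(X > 9.6): 1: 0.30569; 2: 0.387548.
By total probability, P(X > 9.6) = 0.42·0.30569 + 0.58·0.387548 = 0.353168.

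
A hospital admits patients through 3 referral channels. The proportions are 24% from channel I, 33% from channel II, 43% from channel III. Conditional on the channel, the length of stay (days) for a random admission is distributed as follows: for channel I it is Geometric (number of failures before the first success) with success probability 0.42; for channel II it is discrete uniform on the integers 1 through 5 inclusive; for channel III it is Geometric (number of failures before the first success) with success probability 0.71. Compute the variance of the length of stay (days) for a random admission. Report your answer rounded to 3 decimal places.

2.955

Per component, I: μ=1.38095, E[X²]=5.19501; II: μ=3, E[X²]=11; III: μ=0.408451, E[X²]=0.742115.
E[X] = 0.24·1.38095 + 0.33·3 + 0.43·0.408451 = 1.49706.
E[X²] = 0.24·5.19501 + 0.33·11 + 0.43·0.742115 = 5.19591.
Var(X) = E[X²] − (E[X])² = 5.19591 − 2.2412 = 2.95472.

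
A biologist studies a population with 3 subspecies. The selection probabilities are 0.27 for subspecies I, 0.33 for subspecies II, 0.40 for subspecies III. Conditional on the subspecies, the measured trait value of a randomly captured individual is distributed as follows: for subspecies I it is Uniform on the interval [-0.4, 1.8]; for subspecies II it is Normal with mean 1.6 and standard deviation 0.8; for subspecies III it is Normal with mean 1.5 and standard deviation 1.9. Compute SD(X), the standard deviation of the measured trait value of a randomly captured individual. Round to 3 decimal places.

1.381

Per component, I: μ=0.7, E[X²]=0.893333; II: μ=1.6, E[X²]=3.2; III: μ=1.5, E[X²]=5.86.
E[X] = 0.27·0.7 + 0.33·1.6 + 0.4·1.5 = 1.317.
E[X²] = 0.27·0.893333 + 0.33·3.2 + 0.4·5.86 = 3.6412.
Var(X) = E[X²] − (E[X])² = 3.6412 − 1.73449 = 1.90671.
SD(X) = √1.90671 = 1.38084.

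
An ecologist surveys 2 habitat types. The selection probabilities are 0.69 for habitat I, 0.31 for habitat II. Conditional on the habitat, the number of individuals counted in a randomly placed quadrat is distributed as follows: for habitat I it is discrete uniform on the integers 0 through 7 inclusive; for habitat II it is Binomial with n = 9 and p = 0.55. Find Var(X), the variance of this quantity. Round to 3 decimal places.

Per component, I: μ=3.5, E[X²]=17.5; II: μ=4.95, E[X²]=26.73.
E[X] = 0.69·3.5 + 0.31·4.95 = 3.9495.
E[X²] = 0.69·17.5 + 0.31·26.73 = 20.3613.
Var(X) = E[X²] − (E[X])² = 20.3613 − 15.5986 = 4.76275.

4.763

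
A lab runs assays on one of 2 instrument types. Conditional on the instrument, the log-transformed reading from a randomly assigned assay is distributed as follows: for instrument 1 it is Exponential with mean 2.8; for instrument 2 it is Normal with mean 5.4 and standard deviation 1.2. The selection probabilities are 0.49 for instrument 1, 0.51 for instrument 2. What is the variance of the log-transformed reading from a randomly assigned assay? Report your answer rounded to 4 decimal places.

6.2653

Per component, 1: μ=2.8, E[X²]=15.68; 2: μ=5.4, E[X²]=30.6.
E[X] = 0.49·2.8 + 0.51·5.4 = 4.126.
E[X²] = 0.49·15.68 + 0.51·30.6 = 23.2892.
Var(X) = E[X²] − (E[X])² = 23.2892 − 17.0239 = 6.26532.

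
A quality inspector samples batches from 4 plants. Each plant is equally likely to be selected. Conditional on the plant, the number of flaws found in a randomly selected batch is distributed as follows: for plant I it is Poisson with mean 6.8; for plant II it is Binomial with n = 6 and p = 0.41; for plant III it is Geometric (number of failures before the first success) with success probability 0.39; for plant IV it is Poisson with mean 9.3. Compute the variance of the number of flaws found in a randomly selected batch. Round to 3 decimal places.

Per component, I: μ=6.8, E[X²]=53.04; II: μ=2.46, E[X²]=7.503; III: μ=1.5641, E[X²]=6.45694; IV: μ=9.3, E[X²]=95.79.
E[X] = 0.25·6.8 + 0.25·2.46 + 0.25·1.5641 + 0.25·9.3 = 5.03103.
E[X²] = 0.25·53.04 + 0.25·7.503 + 0.25·6.45694 + 0.25·95.79 = 40.6975.
Var(X) = E[X²] − (E[X])² = 40.6975 − 25.3112 = 15.3863.

15.386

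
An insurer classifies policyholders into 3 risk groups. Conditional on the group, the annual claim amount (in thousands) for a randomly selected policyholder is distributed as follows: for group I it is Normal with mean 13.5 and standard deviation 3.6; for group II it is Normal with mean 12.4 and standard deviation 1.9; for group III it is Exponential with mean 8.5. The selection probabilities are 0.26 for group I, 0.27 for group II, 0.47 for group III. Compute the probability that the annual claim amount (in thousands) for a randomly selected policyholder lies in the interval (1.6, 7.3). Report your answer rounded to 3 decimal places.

Conditional on each group, P(1.6 < X < 7.3): I: 0.0420407; II: 0.00363506; III: 0.40476.
By total probability, P(1.6 < X < 7.3) = 0.26·0.0420407 + 0.27·0.00363506 + 0.47·0.40476 = 0.202149.

0.202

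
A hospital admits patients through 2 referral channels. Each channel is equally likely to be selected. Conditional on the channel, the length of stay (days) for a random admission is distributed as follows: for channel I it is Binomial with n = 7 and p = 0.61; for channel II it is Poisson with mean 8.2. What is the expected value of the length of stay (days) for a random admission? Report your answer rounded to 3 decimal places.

6.235

Component means — I: 4.27; II: 8.2.
E[X] = 0.5·4.27 + 0.5·8.2 = 6.235.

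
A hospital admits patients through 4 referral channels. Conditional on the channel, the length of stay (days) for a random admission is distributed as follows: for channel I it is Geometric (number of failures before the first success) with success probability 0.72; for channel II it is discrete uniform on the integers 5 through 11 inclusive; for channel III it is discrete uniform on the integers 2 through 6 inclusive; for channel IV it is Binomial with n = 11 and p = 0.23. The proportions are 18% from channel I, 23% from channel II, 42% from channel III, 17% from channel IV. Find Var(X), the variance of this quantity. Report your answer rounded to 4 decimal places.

Per component, I: μ=0.388889, E[X²]=0.691358; II: μ=8, E[X²]=68; III: μ=4, E[X²]=18; IV: μ=2.53, E[X²]=8.349.
E[X] = 0.18·0.388889 + 0.23·8 + 0.42·4 + 0.17·2.53 = 4.0201.
E[X²] = 0.18·0.691358 + 0.23·68 + 0.42·18 + 0.17·8.349 = 24.7438.
Var(X) = E[X²] − (E[X])² = 24.7438 − 16.1612 = 8.58257.

8.5826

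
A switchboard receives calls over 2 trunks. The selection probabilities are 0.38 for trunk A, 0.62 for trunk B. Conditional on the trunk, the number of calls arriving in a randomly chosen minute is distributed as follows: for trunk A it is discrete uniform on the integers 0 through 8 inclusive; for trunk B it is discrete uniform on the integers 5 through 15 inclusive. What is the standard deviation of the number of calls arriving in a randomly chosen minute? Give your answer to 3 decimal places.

4.149

Per component, A: μ=4, E[X²]=22.6667; B: μ=10, E[X²]=110.
E[X] = 0.38·4 + 0.62·10 = 7.72.
E[X²] = 0.38·22.6667 + 0.62·110 = 76.8133.
Var(X) = E[X²] − (E[X])² = 76.8133 − 59.5984 = 17.2149.
SD(X) = √17.2149 = 4.14909.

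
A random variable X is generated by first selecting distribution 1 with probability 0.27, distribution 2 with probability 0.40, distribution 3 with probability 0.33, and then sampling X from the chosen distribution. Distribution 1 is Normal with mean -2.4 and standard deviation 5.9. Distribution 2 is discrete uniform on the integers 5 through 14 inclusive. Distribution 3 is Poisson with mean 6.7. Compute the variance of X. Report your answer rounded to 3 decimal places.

Per component, 1: μ=-2.4, E[X²]=40.57; 2: μ=9.5, E[X²]=98.5; 3: μ=6.7, E[X²]=51.59.
E[X] = 0.27·-2.4 + 0.4·9.5 + 0.33·6.7 = 5.363.
E[X²] = 0.27·40.57 + 0.4·98.5 + 0.33·51.59 = 67.3786.
Var(X) = E[X²] − (E[X])² = 67.3786 − 28.7618 = 38.6168.

38.617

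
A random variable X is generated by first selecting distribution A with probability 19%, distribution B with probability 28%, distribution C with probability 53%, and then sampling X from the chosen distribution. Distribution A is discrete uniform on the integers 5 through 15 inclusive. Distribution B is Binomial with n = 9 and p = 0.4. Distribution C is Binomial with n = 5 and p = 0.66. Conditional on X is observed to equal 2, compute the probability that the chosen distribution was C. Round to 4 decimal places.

Likelihoods P(X=2 | ·): A: 0; B: 0.161243; C: 0.171208.
Posterior ∝ prior × likelihood. Numerator for C: 0.53·0.171208 = 0.0907404.
Normalizing constant: 0.19·0 + 0.28·0.161243 + 0.53·0.171208 = 0.135888.
P(C | observation) = 0.0907404 / 0.135888 = 0.667756.

0.6678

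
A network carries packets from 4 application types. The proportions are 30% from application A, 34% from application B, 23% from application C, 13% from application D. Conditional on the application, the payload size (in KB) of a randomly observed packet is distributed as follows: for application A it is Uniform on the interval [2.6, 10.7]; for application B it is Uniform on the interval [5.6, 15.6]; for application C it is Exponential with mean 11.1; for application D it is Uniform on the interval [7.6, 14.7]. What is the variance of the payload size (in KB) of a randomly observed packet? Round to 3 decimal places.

37.139

Per component, A: μ=6.65, E[X²]=49.69; B: μ=10.6, E[X²]=120.693; C: μ=11.1, E[X²]=246.42; D: μ=11.15, E[X²]=128.523.
E[X] = 0.3·6.65 + 0.34·10.6 + 0.23·11.1 + 0.13·11.15 = 9.6015.
E[X²] = 0.3·49.69 + 0.34·120.693 + 0.23·246.42 + 0.13·128.523 = 129.327.
Var(X) = E[X²] − (E[X])² = 129.327 − 92.1888 = 37.1386.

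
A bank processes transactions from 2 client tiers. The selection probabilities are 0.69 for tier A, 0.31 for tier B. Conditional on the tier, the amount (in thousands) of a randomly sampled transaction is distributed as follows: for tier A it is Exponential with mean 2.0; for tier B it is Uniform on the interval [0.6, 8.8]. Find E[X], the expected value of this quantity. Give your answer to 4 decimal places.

Component means — A: 2; B: 4.7.
E[X] = 0.69·2 + 0.31·4.7 = 2.837.

2.8370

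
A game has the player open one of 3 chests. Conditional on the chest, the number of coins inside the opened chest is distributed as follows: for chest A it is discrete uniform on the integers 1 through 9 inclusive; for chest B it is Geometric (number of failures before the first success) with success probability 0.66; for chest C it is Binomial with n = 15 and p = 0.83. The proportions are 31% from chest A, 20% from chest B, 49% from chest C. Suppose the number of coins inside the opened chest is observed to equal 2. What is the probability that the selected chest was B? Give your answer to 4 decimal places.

Likelihoods P(X=2 | ·): A: 0.111111; B: 0.076296; C: 7.16443e-09.
Posterior ∝ prior × likelihood. Numerator for B: 0.2·0.076296 = 0.0152592.
Normalizing constant: 0.31·0.111111 + 0.2·0.076296 + 0.49·7.16443e-09 = 0.0497036.
P(B | observation) = 0.0152592 / 0.0497036 = 0.307004.

0.3070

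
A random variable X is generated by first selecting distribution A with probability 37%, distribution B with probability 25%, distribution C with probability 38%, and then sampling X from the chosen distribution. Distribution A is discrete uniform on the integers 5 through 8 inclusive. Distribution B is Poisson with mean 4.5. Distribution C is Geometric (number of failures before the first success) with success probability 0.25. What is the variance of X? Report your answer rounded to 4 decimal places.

8.4536

Per component, A: μ=6.5, E[X²]=43.5; B: μ=4.5, E[X²]=24.75; C: μ=3, E[X²]=21.
E[X] = 0.37·6.5 + 0.25·4.5 + 0.38·3 = 4.67.
E[X²] = 0.37·43.5 + 0.25·24.75 + 0.38·21 = 30.2625.
Var(X) = E[X²] − (E[X])² = 30.2625 − 21.8089 = 8.4536.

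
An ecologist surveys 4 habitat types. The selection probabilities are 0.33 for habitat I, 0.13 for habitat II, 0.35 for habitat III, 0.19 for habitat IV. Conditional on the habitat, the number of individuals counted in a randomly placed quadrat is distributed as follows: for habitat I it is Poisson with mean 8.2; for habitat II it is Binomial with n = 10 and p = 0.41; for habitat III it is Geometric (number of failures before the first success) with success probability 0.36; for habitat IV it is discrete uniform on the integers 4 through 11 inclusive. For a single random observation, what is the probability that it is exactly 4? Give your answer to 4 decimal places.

0.0945

Conditional on each habitat, P(X = 4): I: 0.0517404; II: 0.250303; III: 0.060398; IV: 0.125.
By total probability, P(X = 4) = 0.33·0.0517404 + 0.13·0.250303 + 0.35·0.060398 + 0.19·0.125 = 0.0945031.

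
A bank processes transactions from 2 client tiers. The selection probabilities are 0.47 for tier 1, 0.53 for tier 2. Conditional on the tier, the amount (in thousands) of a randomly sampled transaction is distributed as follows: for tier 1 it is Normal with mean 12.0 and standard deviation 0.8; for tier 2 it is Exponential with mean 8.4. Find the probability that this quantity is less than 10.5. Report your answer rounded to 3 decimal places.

Conditional on each tier, P(X < 10.5): 1: 0.0303964; 2: 0.713495.
By total probability, P(X < 10.5) = 0.47·0.0303964 + 0.53·0.713495 = 0.392439.

0.392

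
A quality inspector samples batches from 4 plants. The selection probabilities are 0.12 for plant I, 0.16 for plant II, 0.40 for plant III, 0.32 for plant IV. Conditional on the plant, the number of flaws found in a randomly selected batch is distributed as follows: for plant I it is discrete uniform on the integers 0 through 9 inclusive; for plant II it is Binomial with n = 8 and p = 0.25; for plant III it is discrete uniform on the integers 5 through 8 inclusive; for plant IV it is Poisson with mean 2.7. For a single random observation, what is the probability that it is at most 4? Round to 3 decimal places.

0.492

Conditional on each plant, P(X ≤ 4): I: 0.5; II: 0.972702; III: 0; IV: 0.862908.
By total probability, P(X ≤ 4) = 0.12·0.5 + 0.16·0.972702 + 0.4·0 + 0.32·0.862908 = 0.491763.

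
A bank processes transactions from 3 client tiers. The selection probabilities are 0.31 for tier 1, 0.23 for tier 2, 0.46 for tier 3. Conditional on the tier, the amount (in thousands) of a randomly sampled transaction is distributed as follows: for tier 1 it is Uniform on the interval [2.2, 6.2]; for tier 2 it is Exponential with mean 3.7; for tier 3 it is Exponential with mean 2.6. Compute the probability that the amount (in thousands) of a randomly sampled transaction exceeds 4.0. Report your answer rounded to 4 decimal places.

Conditional on each tier, P(X > 4.0): 1: 0.55; 2: 0.339229; 3: 0.214711.
By total probability, P(X > 4.0) = 0.31·0.55 + 0.23·0.339229 + 0.46·0.214711 = 0.34729.

0.3473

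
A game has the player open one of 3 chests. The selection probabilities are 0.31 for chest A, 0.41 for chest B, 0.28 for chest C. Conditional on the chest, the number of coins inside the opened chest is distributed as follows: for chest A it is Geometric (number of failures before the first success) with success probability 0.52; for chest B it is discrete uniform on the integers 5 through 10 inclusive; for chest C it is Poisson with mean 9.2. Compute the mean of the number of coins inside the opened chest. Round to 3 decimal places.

5.937

Component means — A: 0.923077; B: 7.5; C: 9.2.
E[X] = 0.31·0.923077 + 0.41·7.5 + 0.28·9.2 = 5.93715.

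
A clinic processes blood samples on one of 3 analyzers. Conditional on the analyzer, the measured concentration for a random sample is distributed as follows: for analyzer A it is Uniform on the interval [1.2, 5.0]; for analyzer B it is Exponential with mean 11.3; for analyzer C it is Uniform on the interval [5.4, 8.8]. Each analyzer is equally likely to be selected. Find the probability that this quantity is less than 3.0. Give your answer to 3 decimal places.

Conditional on each analyzer, P(X < 3.0): A: 0.473684; B: 0.233167; C: 0.
By total probability, P(X < 3.0) = 0.333333·0.473684 + 0.333333·0.233167 + 0.333333·0 = 0.235617.

0.236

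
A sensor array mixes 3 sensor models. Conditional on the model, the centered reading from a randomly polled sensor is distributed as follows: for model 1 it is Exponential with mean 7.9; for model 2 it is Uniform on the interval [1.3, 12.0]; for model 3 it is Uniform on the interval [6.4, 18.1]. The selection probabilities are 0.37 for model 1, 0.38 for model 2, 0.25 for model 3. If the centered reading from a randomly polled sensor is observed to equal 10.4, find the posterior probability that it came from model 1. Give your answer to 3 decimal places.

Likelihoods f(10.4 | ·): 1: 0.0339347; 2: 0.0934579; 3: 0.0854701.
Posterior ∝ prior × likelihood. Numerator for 1: 0.37·0.0339347 = 0.0125558.
Normalizing constant: 0.37·0.0339347 + 0.38·0.0934579 + 0.25·0.0854701 = 0.0694374.
P(1 | observation) = 0.0125558 / 0.0694374 = 0.180822.

0.181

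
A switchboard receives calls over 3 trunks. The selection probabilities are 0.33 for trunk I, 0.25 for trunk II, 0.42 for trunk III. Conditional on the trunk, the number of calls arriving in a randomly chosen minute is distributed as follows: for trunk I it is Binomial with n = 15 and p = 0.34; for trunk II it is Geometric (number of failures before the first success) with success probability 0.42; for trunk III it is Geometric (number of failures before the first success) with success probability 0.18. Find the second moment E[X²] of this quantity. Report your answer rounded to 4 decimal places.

For each component E[X²] = Var + (mean)², giving I: 29.376; II: 5.19501; III: 46.0617.
Overall E[X²] = 0.33·29.376 + 0.25·5.19501 + 0.42·46.0617 = 30.3388.

30.3388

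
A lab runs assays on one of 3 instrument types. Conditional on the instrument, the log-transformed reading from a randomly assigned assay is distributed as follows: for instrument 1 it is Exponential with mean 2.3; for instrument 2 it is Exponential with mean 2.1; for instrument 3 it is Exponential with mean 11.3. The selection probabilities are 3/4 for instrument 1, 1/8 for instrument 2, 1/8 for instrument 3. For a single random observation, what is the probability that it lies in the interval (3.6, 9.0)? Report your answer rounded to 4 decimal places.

0.1971

Conditional on each instrument, P(3.6 < X < 9.0): 1: 0.189063; 2: 0.166329; 3: 0.276256.
By total probability, P(3.6 < X < 9.0) = 0.75·0.189063 + 0.125·0.166329 + 0.125·0.276256 = 0.19712.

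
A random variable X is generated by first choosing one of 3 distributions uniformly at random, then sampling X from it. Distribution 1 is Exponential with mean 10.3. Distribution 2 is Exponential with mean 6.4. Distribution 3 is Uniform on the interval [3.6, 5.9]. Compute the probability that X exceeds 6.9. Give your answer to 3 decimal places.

0.284

Conditional on each component, P(X > 6.9): 1: 0.511758; 2: 0.340233; 3: 0.
By total probability, P(X > 6.9) = 0.333333·0.511758 + 0.333333·0.340233 + 0.333333·0 = 0.283997.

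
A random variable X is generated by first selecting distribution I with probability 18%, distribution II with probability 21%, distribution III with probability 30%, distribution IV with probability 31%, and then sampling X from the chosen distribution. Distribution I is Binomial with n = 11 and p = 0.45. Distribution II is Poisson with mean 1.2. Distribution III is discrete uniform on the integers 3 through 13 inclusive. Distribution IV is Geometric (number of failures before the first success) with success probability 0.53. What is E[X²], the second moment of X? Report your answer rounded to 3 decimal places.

For each component E[X²] = Var + (mean)², giving I: 27.225; II: 2.64; III: 74; IV: 2.45959.
Overall E[X²] = 0.18·27.225 + 0.21·2.64 + 0.3·74 + 0.31·2.45959 = 28.4174.

28.417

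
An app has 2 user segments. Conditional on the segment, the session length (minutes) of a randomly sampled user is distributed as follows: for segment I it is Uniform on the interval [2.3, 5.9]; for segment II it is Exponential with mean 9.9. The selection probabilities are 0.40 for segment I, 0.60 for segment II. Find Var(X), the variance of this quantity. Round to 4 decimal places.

Per component, I: μ=4.1, E[X²]=17.89; II: μ=9.9, E[X²]=196.02.
E[X] = 0.4·4.1 + 0.6·9.9 = 7.58.
E[X²] = 0.4·17.89 + 0.6·196.02 = 124.768.
Var(X) = E[X²] − (E[X])² = 124.768 − 57.4564 = 67.3116.

67.3116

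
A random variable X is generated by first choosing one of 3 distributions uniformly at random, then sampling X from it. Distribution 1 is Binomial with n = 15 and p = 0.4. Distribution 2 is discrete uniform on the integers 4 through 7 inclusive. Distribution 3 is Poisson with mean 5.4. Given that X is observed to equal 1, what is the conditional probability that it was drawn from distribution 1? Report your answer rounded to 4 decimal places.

Likelihoods P(X=1 | ·): 1: 0.00470185; 2: 0; 3: 0.0243895.
Posterior ∝ prior × likelihood. Numerator for 1: 0.333333·0.00470185 = 0.00156728.
Normalizing constant: 0.333333·0.00470185 + 0.333333·0 + 0.333333·0.0243895 = 0.00969713.
P(1 | observation) = 0.00156728 / 0.00969713 = 0.161623.

0.1616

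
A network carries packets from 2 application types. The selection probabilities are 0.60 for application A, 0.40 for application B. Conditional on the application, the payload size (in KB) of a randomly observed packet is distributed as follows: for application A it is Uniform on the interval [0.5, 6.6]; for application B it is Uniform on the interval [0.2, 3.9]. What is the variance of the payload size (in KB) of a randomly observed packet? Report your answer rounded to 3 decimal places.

2.857

Per component, A: μ=3.55, E[X²]=15.7033; B: μ=2.05, E[X²]=5.34333.
E[X] = 0.6·3.55 + 0.4·2.05 = 2.95.
E[X²] = 0.6·15.7033 + 0.4·5.34333 = 11.5593.
Var(X) = E[X²] − (E[X])² = 11.5593 − 8.7025 = 2.85683.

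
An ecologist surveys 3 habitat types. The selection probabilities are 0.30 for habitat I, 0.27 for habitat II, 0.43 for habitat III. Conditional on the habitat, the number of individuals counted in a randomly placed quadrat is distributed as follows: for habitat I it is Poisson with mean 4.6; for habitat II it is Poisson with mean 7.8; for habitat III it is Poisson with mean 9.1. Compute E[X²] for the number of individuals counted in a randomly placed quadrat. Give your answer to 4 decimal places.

65.7821

For each component E[X²] = Var + (mean)², giving I: 25.76; II: 68.64; III: 91.91.
Overall E[X²] = 0.3·25.76 + 0.27·68.64 + 0.43·91.91 = 65.7821.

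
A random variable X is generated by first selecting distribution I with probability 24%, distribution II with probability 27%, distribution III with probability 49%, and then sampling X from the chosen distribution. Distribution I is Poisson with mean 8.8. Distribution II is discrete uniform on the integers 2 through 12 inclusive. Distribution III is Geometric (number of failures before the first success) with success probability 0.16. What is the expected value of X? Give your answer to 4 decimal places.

Component means — I: 8.8; II: 7; III: 5.25.
E[X] = 0.24·8.8 + 0.27·7 + 0.49·5.25 = 6.5745.

6.5745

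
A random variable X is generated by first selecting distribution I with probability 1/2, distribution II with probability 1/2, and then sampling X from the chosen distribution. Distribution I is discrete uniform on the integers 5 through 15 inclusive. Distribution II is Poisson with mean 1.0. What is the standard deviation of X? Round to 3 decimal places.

Per component, I: μ=10, E[X²]=110; II: μ=1, E[X²]=2.
E[X] = 0.5·10 + 0.5·1 = 5.5.
E[X²] = 0.5·110 + 0.5·2 = 56.
Var(X) = E[X²] − (E[X])² = 56 − 30.25 = 25.75.
SD(X) = √25.75 = 5.07445.

5.074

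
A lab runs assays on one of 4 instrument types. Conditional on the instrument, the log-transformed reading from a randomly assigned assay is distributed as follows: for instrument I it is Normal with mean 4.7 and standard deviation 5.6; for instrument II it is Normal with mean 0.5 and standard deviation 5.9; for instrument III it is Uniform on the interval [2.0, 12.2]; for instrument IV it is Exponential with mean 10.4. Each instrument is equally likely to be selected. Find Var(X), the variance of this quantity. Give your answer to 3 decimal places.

58.772

Per component, I: μ=4.7, E[X²]=53.45; II: μ=0.5, E[X²]=35.06; III: μ=7.1, E[X²]=59.08; IV: μ=10.4, E[X²]=216.32.
E[X] = 0.25·4.7 + 0.25·0.5 + 0.25·7.1 + 0.25·10.4 = 5.675.
E[X²] = 0.25·53.45 + 0.25·35.06 + 0.25·59.08 + 0.25·216.32 = 90.9775.
Var(X) = E[X²] − (E[X])² = 90.9775 − 32.2056 = 58.7719.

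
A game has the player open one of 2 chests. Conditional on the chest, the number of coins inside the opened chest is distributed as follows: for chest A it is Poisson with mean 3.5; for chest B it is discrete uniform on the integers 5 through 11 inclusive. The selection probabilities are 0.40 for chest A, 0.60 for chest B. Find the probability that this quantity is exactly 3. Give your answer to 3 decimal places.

Conditional on each chest, P(X = 3): A: 0.215785; B: 0.
By total probability, P(X = 3) = 0.4·0.215785 + 0.6·0 = 0.0863142.

0.086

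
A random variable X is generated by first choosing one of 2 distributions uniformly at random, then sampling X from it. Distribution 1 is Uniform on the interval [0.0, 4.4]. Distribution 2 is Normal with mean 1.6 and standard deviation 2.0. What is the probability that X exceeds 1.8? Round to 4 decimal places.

0.5255

Conditional on each component, P(X > 1.8): 1: 0.590909; 2: 0.460172.
By total probability, P(X > 1.8) = 0.5·0.590909 + 0.5·0.460172 = 0.525541.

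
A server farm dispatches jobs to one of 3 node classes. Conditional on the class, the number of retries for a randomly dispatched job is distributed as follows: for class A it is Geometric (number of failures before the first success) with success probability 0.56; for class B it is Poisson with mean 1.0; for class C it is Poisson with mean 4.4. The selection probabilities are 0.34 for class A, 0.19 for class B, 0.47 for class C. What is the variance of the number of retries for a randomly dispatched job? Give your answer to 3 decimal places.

Per component, A: μ=0.785714, E[X²]=2.02041; B: μ=1, E[X²]=2; C: μ=4.4, E[X²]=23.76.
E[X] = 0.34·0.785714 + 0.19·1 + 0.47·4.4 = 2.52514.
E[X²] = 0.34·2.02041 + 0.19·2 + 0.47·23.76 = 12.2341.
Var(X) = E[X²] − (E[X])² = 12.2341 − 6.37635 = 5.85779.

5.858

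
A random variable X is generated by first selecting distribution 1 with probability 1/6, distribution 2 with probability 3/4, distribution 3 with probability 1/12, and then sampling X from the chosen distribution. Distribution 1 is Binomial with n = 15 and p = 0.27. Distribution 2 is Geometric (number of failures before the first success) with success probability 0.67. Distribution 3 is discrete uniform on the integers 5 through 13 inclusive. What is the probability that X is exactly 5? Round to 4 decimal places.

Conditional on each component, P(X = 5): 1: 0.185184; 2: 0.00262207; 3: 0.111111.
By total probability, P(X = 5) = 0.166667·0.185184 + 0.75·0.00262207 + 0.0833333·0.111111 = 0.0420898.

0.0421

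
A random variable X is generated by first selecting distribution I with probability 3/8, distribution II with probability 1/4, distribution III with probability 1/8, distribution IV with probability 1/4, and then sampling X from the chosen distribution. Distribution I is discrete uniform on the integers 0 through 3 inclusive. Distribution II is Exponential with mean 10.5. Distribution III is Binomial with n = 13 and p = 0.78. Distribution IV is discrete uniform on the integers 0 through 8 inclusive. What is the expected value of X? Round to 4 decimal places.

5.4550

Component means — I: 1.5; II: 10.5; III: 10.14; IV: 4.
E[X] = 0.375·1.5 + 0.25·10.5 + 0.125·10.14 + 0.25·4 = 5.455.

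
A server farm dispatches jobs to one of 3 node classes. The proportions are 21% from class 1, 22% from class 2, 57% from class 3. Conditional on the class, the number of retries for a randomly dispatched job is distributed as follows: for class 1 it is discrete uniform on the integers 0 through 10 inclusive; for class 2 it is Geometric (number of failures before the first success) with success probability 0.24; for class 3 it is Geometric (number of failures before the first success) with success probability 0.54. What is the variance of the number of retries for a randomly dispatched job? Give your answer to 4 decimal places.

Per component, 1: μ=5, E[X²]=35; 2: μ=3.16667, E[X²]=23.2222; 3: μ=0.851852, E[X²]=2.30316.
E[X] = 0.21·5 + 0.22·3.16667 + 0.57·0.851852 = 2.23222.
E[X²] = 0.21·35 + 0.22·23.2222 + 0.57·2.30316 = 13.7717.
Var(X) = E[X²] − (E[X])² = 13.7717 − 4.98282 = 8.78887.

8.7889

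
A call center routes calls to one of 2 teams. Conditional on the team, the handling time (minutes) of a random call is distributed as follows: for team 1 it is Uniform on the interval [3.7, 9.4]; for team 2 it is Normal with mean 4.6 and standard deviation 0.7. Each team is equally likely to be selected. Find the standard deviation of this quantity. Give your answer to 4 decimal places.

1.5967

Per component, 1: μ=6.55, E[X²]=45.61; 2: μ=4.6, E[X²]=21.65.
E[X] = 0.5·6.55 + 0.5·4.6 = 5.575.
E[X²] = 0.5·45.61 + 0.5·21.65 = 33.63.
Var(X) = E[X²] − (E[X])² = 33.63 − 31.0806 = 2.54938.
SD(X) = √2.54938 = 1.59668.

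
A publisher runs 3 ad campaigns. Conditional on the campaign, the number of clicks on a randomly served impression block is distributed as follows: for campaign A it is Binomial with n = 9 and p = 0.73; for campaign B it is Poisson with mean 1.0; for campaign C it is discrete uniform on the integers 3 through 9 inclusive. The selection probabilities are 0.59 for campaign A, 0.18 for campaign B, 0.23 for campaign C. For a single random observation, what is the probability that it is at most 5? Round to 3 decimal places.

0.399

Conditional on each campaign, P(X ≤ 5): A: 0.205019; B: 0.999406; C: 0.428571.
By total probability, P(X ≤ 5) = 0.59·0.205019 + 0.18·0.999406 + 0.23·0.428571 = 0.399426.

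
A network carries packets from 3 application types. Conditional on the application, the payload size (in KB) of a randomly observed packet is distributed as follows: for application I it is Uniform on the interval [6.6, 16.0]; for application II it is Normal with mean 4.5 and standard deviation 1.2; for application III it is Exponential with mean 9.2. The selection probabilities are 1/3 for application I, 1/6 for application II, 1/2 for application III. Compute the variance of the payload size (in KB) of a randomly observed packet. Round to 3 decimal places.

50.159

Per component, I: μ=11.3, E[X²]=135.053; II: μ=4.5, E[X²]=21.69; III: μ=9.2, E[X²]=169.28.
E[X] = 0.333333·11.3 + 0.166667·4.5 + 0.5·9.2 = 9.11667.
E[X²] = 0.333333·135.053 + 0.166667·21.69 + 0.5·169.28 = 133.273.
Var(X) = E[X²] − (E[X])² = 133.273 − 83.1136 = 50.1592.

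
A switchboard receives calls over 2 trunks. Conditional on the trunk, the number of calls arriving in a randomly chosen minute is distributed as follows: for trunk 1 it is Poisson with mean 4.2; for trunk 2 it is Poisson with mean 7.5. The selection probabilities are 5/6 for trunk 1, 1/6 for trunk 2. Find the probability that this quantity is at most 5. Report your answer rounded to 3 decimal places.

0.668

Conditional on each trunk, P(X ≤ 5): 1: 0.753143; 2: 0.241436.
By total probability, P(X ≤ 5) = 0.833333·0.753143 + 0.166667·0.241436 = 0.667858.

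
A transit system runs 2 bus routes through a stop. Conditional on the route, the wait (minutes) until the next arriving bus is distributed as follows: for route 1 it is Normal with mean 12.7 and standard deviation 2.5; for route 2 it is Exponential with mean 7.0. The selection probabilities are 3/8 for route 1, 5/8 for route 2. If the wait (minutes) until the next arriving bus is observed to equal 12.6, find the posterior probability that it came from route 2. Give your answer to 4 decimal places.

Likelihoods f(12.6 | ·): 1: 0.159449; 2: 0.0236141.
Posterior ∝ prior × likelihood. Numerator for 2: 0.625·0.0236141 = 0.0147588.
Normalizing constant: 0.375·0.159449 + 0.625·0.0236141 = 0.0745523.
P(2 | observation) = 0.0147588 / 0.0745523 = 0.197966.

0.1980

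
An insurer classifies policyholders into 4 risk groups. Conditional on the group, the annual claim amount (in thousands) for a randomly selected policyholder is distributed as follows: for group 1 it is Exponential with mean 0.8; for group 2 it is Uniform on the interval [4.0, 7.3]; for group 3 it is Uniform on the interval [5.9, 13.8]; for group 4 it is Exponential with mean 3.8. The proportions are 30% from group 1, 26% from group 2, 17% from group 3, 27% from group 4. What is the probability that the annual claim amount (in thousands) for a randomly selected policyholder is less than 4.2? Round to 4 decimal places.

Conditional on each group, P(X < 4.2): 1: 0.994752; 2: 0.0606061; 3: 0; 4: 0.668876.
By total probability, P(X < 4.2) = 0.3·0.994752 + 0.26·0.0606061 + 0.17·0 + 0.27·0.668876 = 0.49478.

0.4948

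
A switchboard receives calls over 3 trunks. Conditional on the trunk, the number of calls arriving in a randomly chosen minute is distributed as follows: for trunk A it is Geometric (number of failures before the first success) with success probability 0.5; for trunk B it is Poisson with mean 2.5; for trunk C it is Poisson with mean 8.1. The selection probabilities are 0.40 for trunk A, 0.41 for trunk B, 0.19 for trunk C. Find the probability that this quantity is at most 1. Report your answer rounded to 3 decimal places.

Conditional on each trunk, P(X ≤ 1): A: 0.75; B: 0.287297; C: 0.00276221.
By total probability, P(X ≤ 1) = 0.4·0.75 + 0.41·0.287297 + 0.19·0.00276221 = 0.418317.

0.418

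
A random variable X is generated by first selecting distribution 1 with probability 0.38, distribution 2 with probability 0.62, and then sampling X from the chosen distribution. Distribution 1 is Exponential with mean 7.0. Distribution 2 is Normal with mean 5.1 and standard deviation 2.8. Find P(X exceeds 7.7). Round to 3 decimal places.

Conditional on each component, P(X > 7.7): 1: 0.332871; 2: 0.176556.
By total probability, P(X > 7.7) = 0.38·0.332871 + 0.62·0.176556 = 0.235955.

0.236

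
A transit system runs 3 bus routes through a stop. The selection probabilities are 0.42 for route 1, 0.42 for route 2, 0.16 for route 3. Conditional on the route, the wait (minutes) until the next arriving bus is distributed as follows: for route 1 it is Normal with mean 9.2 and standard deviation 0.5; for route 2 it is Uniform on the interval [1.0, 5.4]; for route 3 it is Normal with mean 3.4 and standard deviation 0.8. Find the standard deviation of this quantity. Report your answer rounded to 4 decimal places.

3.0820

Per component, 1: μ=9.2, E[X²]=84.89; 2: μ=3.2, E[X²]=11.8533; 3: μ=3.4, E[X²]=12.2.
E[X] = 0.42·9.2 + 0.42·3.2 + 0.16·3.4 = 5.752.
E[X²] = 0.42·84.89 + 0.42·11.8533 + 0.16·12.2 = 42.5842.
Var(X) = E[X²] − (E[X])² = 42.5842 − 33.0855 = 9.4987.
SD(X) = √9.4987 = 3.082.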